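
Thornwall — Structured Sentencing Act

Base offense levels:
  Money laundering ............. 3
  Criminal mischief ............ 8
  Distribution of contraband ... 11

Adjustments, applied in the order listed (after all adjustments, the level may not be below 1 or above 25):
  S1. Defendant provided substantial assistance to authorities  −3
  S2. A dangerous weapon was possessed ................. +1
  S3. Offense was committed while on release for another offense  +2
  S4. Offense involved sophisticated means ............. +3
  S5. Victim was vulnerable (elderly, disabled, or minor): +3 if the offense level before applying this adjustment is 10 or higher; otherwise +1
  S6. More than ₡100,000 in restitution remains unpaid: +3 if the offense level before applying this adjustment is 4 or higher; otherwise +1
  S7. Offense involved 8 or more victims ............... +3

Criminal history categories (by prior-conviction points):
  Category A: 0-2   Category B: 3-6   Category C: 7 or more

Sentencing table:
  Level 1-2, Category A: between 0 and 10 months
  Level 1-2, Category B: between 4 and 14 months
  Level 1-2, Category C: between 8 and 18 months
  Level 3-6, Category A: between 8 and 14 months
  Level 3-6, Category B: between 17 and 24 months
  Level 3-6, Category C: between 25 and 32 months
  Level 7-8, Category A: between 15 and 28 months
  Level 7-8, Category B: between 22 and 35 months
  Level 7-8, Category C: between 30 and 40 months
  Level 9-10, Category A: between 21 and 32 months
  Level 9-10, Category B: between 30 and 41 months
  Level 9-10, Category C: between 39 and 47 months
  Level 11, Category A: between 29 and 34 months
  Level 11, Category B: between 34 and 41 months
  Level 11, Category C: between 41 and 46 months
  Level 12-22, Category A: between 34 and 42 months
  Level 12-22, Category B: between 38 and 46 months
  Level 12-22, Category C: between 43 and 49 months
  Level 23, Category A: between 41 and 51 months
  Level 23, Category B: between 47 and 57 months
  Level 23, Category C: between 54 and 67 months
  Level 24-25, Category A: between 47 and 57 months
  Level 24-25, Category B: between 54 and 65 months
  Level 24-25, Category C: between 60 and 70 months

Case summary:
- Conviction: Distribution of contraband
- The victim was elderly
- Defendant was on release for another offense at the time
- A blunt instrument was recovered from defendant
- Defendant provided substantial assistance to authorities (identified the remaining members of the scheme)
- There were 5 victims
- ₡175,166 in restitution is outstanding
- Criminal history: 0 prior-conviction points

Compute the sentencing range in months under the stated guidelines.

34-42 months

Base offense level for distribution of contraband: 11.
S1 applies: 11 − 3 = 8.
S2 applies: 8 + 1 = 9.
S3 applies: 9 + 2 = 11.
S5 applies (level before this adjustment is 11 ≥ 10, so +3): 11 + 3 = 14.
S6 applies (level before this adjustment is 14 ≥ 4, so +3): 14 + 3 = 17.
S7 does not apply.
Final offense level: 17.
Criminal history: 0 prior points → Category A (0-2).
Level 17 falls in the 12-22 band.
Grid: Level 12-22 × Category A = 34-42 months.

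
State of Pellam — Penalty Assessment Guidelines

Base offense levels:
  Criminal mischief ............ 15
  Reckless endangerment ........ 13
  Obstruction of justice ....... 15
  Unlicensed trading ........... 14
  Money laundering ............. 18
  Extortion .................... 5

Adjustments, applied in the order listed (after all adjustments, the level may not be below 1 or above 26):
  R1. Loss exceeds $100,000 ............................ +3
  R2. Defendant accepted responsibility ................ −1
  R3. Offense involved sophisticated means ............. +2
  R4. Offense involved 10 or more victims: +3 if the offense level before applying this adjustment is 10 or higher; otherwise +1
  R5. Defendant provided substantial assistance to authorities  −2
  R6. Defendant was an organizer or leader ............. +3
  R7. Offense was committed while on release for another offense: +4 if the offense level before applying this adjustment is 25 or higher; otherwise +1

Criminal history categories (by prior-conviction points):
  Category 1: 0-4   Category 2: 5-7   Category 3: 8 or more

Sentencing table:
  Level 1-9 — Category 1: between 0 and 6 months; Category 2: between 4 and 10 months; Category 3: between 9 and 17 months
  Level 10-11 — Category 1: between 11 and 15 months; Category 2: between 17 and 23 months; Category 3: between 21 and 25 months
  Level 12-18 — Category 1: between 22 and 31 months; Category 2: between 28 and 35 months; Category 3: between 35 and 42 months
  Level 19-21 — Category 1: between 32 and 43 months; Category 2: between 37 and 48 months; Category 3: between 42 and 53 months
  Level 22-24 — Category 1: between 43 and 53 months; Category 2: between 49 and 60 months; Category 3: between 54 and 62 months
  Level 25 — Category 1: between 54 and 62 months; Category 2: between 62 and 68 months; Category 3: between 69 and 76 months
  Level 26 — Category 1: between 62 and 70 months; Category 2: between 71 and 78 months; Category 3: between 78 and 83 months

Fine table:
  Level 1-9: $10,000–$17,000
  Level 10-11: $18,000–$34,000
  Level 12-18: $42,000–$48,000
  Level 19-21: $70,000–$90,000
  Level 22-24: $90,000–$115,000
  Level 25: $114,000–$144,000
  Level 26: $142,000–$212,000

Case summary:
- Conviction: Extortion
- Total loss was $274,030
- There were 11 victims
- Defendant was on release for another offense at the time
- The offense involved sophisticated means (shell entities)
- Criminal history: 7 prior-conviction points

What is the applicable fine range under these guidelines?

Base offense level for extortion: 5.
R1 applies: 5 + 3 = 8.
R2 does not apply.
R3 applies: 8 + 2 = 10.
R4 applies (level before this adjustment is 10 ≥ 10, so +3): 10 + 3 = 13.
R6 does not apply.
R7 applies (level before this adjustment is 13 < 25, so +1): 13 + 1 = 14.
Final offense level: 14.
Level 14 falls in the 12-18 band.
Fine table: Level 12-18 → $42,000–$48,000.

$42,000–$48,000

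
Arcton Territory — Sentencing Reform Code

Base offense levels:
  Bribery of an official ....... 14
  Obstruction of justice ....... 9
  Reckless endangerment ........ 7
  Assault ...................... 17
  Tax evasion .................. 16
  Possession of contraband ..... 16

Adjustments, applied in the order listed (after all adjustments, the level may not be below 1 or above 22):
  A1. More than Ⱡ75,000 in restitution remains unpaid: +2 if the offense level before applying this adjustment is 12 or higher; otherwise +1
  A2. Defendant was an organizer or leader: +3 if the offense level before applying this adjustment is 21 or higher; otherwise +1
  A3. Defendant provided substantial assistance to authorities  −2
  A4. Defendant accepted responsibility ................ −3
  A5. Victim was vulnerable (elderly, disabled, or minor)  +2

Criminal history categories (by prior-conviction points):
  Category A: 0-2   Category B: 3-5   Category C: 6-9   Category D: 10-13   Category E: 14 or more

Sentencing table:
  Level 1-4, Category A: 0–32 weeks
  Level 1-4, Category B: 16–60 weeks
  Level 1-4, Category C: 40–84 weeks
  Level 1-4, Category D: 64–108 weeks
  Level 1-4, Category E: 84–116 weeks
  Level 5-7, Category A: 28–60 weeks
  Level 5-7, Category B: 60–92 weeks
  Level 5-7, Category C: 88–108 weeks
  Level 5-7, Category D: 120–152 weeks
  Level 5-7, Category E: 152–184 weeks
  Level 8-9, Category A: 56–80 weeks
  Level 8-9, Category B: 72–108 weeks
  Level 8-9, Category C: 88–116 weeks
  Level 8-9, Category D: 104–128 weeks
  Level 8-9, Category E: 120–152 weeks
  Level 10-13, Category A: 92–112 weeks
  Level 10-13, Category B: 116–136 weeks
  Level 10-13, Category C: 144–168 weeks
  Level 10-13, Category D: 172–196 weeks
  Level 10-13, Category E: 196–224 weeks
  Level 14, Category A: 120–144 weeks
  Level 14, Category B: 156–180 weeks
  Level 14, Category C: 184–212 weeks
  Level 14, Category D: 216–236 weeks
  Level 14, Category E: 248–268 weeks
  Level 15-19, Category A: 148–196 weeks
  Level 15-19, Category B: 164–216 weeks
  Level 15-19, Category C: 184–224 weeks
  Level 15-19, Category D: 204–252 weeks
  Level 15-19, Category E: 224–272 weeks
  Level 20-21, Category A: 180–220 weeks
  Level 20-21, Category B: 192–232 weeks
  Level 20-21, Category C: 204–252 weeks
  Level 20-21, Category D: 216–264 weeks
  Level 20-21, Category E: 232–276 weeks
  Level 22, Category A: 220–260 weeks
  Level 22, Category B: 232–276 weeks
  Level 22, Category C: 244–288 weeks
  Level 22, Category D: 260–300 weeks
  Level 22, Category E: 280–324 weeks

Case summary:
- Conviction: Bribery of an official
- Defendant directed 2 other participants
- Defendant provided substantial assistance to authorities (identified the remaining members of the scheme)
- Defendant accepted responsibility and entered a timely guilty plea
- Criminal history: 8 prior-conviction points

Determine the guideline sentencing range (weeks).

Base offense level for bribery of an official: 14.
A2 applies (level before this adjustment is 14 < 21, so +1): 14 + 1 = 15.
A3 applies: 15 − 2 = 13.
A4 applies: 13 − 3 = 10.
Final offense level: 10.
Criminal history: 8 prior points → Category C (6-9).
Level 10 falls in the 10-13 band.
Grid: Level 10-13 × Category C = 144-168 weeks.

144-168 weeks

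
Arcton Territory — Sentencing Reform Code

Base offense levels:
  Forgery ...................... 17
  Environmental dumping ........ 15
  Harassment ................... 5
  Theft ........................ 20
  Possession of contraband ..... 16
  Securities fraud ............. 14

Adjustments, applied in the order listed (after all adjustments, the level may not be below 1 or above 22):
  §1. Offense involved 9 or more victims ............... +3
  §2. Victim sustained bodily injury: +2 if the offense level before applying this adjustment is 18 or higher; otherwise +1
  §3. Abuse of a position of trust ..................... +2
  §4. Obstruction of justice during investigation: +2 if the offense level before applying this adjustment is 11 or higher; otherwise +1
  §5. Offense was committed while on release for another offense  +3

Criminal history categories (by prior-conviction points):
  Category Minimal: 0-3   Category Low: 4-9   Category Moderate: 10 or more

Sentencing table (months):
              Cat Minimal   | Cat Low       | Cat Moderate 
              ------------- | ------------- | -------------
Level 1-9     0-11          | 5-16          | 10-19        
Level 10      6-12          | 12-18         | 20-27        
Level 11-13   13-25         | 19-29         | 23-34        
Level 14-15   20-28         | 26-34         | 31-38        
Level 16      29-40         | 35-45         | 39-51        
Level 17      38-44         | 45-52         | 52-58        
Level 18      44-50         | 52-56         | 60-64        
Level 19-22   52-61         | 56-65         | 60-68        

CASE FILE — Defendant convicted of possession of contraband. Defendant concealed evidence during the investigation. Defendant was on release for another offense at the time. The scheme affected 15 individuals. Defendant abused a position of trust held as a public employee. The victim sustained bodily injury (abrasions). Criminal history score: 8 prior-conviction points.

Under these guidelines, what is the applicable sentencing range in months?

Base offense level for possession of contraband: 16.
§1 applies: 16 + 3 = 19.
§2 applies (level before this adjustment is 19 ≥ 18, so +2): 19 + 2 = 21.
§3 applies: 21 + 2 = 23.
§4 applies (level before this adjustment is 23 ≥ 11, so +2): 23 + 2 = 25.
§5 applies: 25 + 3 = 28.
Level 28 exceeds the maximum of 22; capped at 22.
Final offense level: 22.
Criminal history: 8 prior points → Category Low (4-9).
Level 22 falls in the 19-22 band.
Grid: Level 19-22 × Category Low = 56-65 months.

56-65 months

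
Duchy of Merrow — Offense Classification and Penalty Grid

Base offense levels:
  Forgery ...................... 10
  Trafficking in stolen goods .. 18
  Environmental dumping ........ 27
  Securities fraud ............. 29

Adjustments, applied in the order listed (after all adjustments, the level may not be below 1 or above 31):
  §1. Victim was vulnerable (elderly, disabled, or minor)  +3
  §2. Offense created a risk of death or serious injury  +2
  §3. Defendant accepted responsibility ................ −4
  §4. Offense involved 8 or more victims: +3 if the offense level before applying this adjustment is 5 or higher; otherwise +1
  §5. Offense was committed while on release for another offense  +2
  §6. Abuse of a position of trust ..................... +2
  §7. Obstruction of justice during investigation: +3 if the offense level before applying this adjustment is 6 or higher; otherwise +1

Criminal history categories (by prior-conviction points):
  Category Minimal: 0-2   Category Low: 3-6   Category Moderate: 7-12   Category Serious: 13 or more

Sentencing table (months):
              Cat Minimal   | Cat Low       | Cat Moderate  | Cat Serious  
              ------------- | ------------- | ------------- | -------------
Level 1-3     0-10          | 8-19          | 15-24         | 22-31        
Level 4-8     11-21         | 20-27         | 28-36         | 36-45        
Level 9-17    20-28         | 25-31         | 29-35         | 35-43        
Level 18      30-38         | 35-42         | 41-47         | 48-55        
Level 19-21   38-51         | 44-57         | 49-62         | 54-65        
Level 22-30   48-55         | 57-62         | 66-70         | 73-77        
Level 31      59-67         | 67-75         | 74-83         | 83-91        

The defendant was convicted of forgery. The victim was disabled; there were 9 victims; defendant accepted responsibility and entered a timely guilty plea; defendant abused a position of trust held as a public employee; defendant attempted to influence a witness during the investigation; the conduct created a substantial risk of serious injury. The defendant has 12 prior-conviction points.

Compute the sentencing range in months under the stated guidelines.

49-62 months

Base offense level for forgery: 10.
§1 applies: 10 + 3 = 13.
§2 applies: 13 + 2 = 15.
§3 applies: 15 − 4 = 11.
§4 applies (level before this adjustment is 11 ≥ 5, so +3): 11 + 3 = 14.
§5 does not apply.
§6 applies: 14 + 2 = 16.
§7 applies (level before this adjustment is 16 ≥ 6, so +3): 16 + 3 = 19.
Final offense level: 19.
Criminal history: 12 prior points → Category Moderate (7-12).
Level 19 falls in the 19-21 band.
Grid: Level 19-21 × Category Moderate = 49-62 months.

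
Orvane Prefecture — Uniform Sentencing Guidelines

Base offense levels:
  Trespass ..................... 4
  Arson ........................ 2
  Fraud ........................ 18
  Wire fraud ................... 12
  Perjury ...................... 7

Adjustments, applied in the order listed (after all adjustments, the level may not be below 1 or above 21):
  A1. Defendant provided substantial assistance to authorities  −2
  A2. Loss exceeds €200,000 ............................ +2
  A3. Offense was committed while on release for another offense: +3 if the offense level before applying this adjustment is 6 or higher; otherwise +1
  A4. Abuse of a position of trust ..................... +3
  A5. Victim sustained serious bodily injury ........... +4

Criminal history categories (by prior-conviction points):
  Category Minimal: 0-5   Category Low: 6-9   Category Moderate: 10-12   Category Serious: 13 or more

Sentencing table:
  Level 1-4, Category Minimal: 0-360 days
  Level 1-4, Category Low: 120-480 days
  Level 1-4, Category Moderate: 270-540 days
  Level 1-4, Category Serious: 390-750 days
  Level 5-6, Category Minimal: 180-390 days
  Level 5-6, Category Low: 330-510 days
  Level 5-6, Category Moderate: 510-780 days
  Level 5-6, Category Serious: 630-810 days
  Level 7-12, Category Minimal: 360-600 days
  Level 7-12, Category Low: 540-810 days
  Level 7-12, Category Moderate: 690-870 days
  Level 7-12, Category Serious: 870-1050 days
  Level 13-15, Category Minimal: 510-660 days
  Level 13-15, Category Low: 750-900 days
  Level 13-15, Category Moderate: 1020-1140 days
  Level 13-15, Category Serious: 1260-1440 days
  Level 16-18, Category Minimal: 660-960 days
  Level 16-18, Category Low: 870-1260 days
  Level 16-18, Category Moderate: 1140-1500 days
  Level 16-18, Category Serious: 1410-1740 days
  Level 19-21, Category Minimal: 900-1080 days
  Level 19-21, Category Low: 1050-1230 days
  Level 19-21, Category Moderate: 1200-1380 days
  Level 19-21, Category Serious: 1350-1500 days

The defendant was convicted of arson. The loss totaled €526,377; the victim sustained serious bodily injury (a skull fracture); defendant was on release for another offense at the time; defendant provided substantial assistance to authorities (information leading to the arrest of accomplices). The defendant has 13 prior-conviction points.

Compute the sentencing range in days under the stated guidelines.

870-1050 days

Base offense level for arson: 2.
A1 applies: 2 − 2 = 0.
A2 applies: 0 + 2 = 2.
A3 applies (level before this adjustment is 2 < 6, so +1): 2 + 1 = 3.
A4 does not apply.
A5 applies: 3 + 4 = 7.
Final offense level: 7.
Criminal history: 13 prior points → Category Serious (13+).
Level 7 falls in the 7-12 band.
Grid: Level 7-12 × Category Serious = 870-1050 days.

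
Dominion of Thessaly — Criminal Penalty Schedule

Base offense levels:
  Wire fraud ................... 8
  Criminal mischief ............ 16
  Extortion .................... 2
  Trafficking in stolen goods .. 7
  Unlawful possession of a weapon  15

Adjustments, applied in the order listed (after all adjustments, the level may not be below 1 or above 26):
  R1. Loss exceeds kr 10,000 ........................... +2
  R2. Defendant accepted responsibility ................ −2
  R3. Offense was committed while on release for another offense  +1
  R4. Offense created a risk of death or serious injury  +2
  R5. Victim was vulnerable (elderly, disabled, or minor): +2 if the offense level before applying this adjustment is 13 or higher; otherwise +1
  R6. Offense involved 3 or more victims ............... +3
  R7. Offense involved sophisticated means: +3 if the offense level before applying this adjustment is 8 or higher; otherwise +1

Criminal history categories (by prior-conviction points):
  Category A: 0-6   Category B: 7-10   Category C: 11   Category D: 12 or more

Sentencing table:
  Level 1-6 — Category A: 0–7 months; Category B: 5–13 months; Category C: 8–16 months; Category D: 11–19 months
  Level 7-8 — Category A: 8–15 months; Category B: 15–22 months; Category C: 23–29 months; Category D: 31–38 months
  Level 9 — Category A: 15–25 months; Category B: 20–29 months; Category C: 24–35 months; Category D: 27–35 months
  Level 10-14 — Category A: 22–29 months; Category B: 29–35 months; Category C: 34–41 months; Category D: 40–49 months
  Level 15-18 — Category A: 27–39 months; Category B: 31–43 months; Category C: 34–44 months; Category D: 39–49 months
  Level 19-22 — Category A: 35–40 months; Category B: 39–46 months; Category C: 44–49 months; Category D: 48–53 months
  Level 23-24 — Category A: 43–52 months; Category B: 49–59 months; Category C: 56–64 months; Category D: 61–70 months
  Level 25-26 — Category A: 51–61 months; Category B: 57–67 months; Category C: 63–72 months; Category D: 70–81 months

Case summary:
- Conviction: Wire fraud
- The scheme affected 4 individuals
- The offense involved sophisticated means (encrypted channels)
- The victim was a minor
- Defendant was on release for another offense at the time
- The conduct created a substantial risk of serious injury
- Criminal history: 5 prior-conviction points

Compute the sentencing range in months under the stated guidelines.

27-39 months

Base offense level for wire fraud: 8.
R3 applies: 8 + 1 = 9.
R4 applies: 9 + 2 = 11.
R5 applies (level before this adjustment is 11 < 13, so +1): 11 + 1 = 12.
R6 applies: 12 + 3 = 15.
R7 applies (level before this adjustment is 15 ≥ 8, so +3): 15 + 3 = 18.
Final offense level: 18.
Criminal history: 5 prior points → Category A (0-6).
Level 18 falls in the 15-18 band.
Grid: Level 15-18 × Category A = 27-39 months.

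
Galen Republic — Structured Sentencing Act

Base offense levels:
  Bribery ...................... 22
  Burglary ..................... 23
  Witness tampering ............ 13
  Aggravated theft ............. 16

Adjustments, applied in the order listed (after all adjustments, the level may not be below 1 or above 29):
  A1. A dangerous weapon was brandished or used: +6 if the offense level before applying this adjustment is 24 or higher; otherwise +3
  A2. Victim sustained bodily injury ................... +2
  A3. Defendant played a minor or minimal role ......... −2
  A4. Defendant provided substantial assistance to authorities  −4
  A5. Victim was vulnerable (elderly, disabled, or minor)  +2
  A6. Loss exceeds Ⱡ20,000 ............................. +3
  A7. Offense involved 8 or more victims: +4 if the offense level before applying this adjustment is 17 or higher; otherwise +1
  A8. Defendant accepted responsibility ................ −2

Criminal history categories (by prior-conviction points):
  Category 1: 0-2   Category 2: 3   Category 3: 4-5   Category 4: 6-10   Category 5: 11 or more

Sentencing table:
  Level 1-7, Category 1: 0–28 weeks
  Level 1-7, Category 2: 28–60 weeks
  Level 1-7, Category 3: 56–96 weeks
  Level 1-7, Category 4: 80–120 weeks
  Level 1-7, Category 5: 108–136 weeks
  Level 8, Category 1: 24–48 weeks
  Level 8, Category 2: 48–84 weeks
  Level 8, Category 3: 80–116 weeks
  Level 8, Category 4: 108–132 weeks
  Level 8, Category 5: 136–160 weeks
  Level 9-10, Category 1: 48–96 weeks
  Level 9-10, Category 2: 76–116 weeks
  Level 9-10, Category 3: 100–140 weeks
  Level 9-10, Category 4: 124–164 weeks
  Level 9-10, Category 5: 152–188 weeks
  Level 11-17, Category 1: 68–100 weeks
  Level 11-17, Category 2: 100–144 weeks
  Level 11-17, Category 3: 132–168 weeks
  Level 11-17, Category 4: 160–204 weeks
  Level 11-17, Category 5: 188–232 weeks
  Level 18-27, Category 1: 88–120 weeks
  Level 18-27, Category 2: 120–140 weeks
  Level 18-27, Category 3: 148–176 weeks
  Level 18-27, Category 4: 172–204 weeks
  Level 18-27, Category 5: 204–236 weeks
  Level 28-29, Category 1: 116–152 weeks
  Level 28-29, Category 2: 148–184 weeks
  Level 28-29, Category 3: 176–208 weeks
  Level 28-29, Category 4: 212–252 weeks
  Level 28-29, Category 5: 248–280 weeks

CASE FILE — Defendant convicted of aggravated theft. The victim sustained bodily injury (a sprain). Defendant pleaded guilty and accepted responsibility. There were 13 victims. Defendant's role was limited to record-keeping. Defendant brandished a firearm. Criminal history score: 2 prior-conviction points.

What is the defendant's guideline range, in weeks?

88-120 weeks

Base offense level for aggravated theft: 16.
A1 applies (level before this adjustment is 16 < 24, so +3): 16 + 3 = 19.
A2 applies: 19 + 2 = 21.
A3 applies: 21 − 2 = 19.
A6 does not apply.
A7 applies (level before this adjustment is 19 ≥ 17, so +4): 19 + 4 = 23.
A8 applies: 23 − 2 = 21.
Final offense level: 21.
Criminal history: 2 prior points → Category 1 (0-2).
Level 21 falls in the 18-27 band.
Grid: Level 18-27 × Category 1 = 88-120 weeks.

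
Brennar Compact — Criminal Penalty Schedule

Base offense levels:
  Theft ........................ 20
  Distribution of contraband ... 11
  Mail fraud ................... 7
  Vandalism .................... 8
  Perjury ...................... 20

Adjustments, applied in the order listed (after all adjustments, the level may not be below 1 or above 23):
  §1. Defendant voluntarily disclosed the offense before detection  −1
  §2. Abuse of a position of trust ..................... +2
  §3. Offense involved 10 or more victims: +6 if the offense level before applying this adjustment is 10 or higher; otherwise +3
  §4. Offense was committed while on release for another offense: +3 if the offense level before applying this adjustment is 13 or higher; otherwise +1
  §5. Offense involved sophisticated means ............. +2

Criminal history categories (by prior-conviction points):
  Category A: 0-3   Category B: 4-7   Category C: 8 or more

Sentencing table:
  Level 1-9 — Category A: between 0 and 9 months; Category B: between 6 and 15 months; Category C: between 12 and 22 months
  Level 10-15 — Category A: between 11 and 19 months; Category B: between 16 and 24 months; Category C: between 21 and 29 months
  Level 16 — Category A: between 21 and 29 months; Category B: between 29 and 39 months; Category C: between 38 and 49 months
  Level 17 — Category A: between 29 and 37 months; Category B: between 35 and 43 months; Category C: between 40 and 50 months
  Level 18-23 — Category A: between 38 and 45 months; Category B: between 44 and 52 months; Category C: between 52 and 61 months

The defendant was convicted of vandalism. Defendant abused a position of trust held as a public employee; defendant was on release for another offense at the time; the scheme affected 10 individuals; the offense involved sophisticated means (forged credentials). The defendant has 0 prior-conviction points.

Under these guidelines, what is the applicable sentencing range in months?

Base offense level for vandalism: 8.
§1 does not apply.
§2 applies: 8 + 2 = 10.
§3 applies (level before this adjustment is 10 ≥ 10, so +6): 10 + 6 = 16.
§4 applies (level before this adjustment is 16 ≥ 13, so +3): 16 + 3 = 19.
§5 applies: 19 + 2 = 21.
Final offense level: 21.
Criminal history: 0 prior points → Category A (0-3).
Level 21 falls in the 18-23 band.
Grid: Level 18-23 × Category A = 38-45 months.

38-45 months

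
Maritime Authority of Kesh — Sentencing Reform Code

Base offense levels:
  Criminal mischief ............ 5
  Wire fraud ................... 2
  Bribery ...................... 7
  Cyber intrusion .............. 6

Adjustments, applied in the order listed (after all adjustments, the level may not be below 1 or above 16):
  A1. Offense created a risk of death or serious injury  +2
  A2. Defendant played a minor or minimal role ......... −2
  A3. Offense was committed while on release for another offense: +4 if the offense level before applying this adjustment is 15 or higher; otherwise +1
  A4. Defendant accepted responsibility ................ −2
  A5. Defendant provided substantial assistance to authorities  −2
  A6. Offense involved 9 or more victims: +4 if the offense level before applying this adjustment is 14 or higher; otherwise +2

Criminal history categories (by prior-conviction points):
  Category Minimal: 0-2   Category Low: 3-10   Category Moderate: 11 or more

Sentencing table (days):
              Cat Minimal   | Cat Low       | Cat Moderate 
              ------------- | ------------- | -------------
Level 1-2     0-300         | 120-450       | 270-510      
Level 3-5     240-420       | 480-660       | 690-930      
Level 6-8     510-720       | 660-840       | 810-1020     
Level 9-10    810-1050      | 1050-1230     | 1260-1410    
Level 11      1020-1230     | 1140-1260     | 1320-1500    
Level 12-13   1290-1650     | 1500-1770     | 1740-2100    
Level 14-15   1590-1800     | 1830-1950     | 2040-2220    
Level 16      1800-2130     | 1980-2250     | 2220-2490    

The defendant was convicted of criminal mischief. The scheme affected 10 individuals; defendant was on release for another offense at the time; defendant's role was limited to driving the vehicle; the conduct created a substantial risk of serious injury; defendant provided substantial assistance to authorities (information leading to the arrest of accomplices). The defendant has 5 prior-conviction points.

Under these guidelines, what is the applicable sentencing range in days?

Base offense level for criminal mischief: 5.
A1 applies: 5 + 2 = 7.
A2 applies: 7 − 2 = 5.
A3 applies (level before this adjustment is 5 < 15, so +1): 5 + 1 = 6.
A5 applies: 6 − 2 = 4.
A6 applies (level before this adjustment is 4 < 14, so +2): 4 + 2 = 6.
Final offense level: 6.
Criminal history: 5 prior points → Category Low (3-10).
Level 6 falls in the 6-8 band.
Grid: Level 6-8 × Category Low = 660-840 days.

660-840 days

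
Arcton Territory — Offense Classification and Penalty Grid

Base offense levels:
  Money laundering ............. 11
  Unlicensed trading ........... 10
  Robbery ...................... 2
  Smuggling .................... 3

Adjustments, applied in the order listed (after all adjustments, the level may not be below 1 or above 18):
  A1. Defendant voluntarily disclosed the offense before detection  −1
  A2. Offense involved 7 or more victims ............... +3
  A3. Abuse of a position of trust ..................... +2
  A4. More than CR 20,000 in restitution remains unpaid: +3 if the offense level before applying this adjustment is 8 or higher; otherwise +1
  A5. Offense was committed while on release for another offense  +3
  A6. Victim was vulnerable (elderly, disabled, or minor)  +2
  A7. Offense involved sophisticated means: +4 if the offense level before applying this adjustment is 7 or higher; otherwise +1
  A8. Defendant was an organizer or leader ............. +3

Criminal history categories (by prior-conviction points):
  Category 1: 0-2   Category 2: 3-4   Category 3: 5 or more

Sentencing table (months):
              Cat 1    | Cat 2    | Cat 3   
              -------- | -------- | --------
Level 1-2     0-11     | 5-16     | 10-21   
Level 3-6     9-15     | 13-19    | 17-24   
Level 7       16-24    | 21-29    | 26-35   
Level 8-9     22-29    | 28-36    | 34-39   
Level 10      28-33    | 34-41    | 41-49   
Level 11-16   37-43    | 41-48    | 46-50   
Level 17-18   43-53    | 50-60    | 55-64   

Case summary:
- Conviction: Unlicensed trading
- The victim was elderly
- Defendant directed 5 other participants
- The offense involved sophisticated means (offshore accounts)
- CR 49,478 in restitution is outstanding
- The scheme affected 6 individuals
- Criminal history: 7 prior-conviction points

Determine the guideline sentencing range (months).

55-64 months

Base offense level for unlicensed trading: 10.
A4 applies (level before this adjustment is 10 ≥ 8, so +3): 10 + 3 = 13.
A6 applies: 13 + 2 = 15.
A7 applies (level before this adjustment is 15 ≥ 7, so +4): 15 + 4 = 19.
A8 applies: 19 + 3 = 22.
Level 22 exceeds the maximum of 18; capped at 18.
Final offense level: 18.
Criminal history: 7 prior points → Category 3 (5+).
Level 18 falls in the 17-18 band.
Grid: Level 17-18 × Category 3 = 55-64 months.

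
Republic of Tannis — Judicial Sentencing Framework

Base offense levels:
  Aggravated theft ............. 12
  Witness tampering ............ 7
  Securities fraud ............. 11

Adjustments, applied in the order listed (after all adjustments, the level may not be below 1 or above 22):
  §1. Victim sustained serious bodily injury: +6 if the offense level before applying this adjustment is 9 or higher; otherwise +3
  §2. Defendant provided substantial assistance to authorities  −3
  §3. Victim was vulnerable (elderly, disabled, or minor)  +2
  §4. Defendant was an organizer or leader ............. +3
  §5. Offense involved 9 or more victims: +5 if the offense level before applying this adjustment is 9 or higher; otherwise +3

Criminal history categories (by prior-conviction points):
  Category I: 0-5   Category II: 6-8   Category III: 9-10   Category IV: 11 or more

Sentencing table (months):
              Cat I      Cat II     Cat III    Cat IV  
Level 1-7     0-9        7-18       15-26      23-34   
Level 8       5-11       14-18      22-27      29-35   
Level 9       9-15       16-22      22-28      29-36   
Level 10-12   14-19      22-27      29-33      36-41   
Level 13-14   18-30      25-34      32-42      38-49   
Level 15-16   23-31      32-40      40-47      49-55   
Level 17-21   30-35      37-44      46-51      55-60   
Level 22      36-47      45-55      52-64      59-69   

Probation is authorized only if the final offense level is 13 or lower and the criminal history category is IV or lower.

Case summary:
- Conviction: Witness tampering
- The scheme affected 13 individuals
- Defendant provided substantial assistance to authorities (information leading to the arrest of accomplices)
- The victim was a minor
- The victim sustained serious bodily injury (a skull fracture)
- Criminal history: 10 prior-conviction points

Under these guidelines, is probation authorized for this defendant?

Base offense level for witness tampering: 7.
§1 applies (level before this adjustment is 7 < 9, so +3): 7 + 3 = 10.
§2 applies: 10 − 3 = 7.
§3 applies: 7 + 2 = 9.
§5 applies (level before this adjustment is 9 ≥ 9, so +5): 9 + 5 = 14.
Final offense level: 14.
Criminal history: 10 prior points → Category III (9-10).
Level 14 falls in the 13-14 band.
Grid: Level 13-14 × Category III = 32-42 months.
Probation check: level 14 > 13 and category III ≤ IV → not eligible.

No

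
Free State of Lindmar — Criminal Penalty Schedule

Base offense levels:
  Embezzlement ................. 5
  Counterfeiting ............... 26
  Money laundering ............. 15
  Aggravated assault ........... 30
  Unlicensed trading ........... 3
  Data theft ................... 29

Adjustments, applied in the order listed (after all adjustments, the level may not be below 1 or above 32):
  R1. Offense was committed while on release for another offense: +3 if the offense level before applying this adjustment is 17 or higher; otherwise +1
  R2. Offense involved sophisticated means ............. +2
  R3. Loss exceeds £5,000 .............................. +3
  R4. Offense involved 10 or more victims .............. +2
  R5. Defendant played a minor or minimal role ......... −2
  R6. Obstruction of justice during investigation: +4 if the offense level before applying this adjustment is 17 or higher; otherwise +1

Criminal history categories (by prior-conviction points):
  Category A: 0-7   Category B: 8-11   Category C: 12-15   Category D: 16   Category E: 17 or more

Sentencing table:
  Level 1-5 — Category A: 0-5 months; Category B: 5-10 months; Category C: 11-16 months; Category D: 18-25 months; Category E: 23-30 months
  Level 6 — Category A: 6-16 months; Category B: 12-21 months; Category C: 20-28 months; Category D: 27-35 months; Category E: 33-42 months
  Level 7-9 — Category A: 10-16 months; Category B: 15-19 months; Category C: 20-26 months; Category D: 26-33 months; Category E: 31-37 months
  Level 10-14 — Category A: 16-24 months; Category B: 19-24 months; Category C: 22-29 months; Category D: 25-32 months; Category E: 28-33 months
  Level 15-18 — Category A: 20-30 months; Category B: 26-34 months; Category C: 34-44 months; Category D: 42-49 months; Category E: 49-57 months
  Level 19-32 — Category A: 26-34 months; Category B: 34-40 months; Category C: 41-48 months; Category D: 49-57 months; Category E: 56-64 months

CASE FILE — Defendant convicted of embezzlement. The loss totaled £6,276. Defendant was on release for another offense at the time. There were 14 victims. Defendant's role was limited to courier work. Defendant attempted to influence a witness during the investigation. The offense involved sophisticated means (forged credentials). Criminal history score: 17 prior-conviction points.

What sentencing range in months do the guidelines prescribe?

Base offense level for embezzlement: 5.
R1 applies (level before this adjustment is 5 < 17, so +1): 5 + 1 = 6.
R2 applies: 6 + 2 = 8.
R3 applies: 8 + 3 = 11.
R4 applies: 11 + 2 = 13.
R5 applies: 13 − 2 = 11.
R6 applies (level before this adjustment is 11 < 17, so +1): 11 + 1 = 12.
Final offense level: 12.
Criminal history: 17 prior points → Category E (17+).
Level 12 falls in the 10-14 band.
Grid: Level 10-14 × Category E = 28-33 months.

28-33 months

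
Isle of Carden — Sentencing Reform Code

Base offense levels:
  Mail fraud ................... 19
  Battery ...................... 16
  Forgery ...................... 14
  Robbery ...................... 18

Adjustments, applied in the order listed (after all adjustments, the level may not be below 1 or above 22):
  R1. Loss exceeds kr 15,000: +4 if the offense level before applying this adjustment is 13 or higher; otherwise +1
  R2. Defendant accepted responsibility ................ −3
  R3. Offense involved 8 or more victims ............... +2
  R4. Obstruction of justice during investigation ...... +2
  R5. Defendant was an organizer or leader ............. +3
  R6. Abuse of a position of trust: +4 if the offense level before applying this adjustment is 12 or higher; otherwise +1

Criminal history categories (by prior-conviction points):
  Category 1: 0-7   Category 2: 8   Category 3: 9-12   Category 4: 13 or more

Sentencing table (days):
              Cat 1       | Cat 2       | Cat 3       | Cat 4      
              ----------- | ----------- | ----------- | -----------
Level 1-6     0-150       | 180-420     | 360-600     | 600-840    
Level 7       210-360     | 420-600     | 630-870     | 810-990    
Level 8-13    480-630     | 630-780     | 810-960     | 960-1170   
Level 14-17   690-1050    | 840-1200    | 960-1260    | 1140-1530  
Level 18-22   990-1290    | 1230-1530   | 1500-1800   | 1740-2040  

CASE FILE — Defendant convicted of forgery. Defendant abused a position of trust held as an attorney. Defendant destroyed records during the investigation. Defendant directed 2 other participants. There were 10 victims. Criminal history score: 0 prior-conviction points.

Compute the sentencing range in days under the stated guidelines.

Base offense level for forgery: 14.
R2 does not apply.
R3 applies: 14 + 2 = 16.
R4 applies: 16 + 2 = 18.
R5 applies: 18 + 3 = 21.
R6 applies (level before this adjustment is 21 ≥ 12, so +4): 21 + 4 = 25.
Level 25 exceeds the maximum of 22; capped at 22.
Final offense level: 22.
Criminal history: 0 prior points → Category 1 (0-7).
Level 22 falls in the 18-22 band.
Grid: Level 18-22 × Category 1 = 990-1290 days.

990-1290 days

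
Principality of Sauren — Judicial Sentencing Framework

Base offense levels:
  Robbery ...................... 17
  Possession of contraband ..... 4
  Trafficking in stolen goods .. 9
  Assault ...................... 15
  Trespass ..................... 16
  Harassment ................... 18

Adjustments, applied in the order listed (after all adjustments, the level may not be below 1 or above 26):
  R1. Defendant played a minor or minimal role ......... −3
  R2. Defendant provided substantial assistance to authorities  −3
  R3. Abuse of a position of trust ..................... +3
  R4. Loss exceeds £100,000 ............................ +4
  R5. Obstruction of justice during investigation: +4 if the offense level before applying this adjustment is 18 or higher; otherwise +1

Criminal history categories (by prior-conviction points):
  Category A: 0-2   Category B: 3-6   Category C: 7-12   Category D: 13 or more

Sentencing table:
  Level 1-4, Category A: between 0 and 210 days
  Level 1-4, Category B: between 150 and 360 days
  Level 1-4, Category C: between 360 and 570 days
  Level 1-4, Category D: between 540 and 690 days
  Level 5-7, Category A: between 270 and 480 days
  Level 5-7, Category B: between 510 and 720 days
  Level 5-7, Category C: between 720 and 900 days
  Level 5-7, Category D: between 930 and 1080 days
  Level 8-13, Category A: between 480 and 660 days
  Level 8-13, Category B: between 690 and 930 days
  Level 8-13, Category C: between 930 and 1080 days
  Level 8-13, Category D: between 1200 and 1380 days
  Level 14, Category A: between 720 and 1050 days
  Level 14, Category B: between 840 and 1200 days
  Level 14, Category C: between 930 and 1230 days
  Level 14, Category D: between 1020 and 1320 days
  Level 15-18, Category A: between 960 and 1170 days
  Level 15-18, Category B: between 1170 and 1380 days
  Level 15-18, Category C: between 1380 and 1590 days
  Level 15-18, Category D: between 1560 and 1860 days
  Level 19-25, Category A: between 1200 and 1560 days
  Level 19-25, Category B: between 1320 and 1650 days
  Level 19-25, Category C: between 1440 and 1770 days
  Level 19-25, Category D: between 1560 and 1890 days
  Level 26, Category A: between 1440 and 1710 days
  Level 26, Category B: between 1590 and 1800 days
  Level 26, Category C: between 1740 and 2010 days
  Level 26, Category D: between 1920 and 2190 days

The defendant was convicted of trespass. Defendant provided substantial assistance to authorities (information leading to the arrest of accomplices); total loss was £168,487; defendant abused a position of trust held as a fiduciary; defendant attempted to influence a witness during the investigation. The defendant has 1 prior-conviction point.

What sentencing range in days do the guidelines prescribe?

Base offense level for trespass: 16.
R1 does not apply.
R2 applies: 16 − 3 = 13.
R3 applies: 13 + 3 = 16.
R4 applies: 16 + 4 = 20.
R5 applies (level before this adjustment is 20 ≥ 18, so +4): 20 + 4 = 24.
Final offense level: 24.
Criminal history: 1 prior point → Category A (0-2).
Level 24 falls in the 19-25 band.
Grid: Level 19-25 × Category A = 1200-1560 days.

1200-1560 days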